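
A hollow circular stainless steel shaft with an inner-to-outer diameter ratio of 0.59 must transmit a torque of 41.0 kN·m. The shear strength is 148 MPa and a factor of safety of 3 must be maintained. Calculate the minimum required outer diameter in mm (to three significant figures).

τ_allow = 148/3 = 49.33 MPa.
For a hollow shaft τ = 16T/[πd_o³(1−k⁴)] with k = 0.59, so 1−k⁴ = 0.8788.
d_o³ = 16T/[π τ_allow (1−k⁴)] = 16×4.1000×10^7/(π×49.33×0.8788) = 4.816×10^6 mm³.
d_o = 168.9 mm.

d_o = 169 mm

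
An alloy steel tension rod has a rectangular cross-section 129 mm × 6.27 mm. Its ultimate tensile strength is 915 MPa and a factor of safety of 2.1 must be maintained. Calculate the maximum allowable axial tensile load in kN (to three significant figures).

σ_allow = 915/2.1 = 435.7 MPa.
A = 129×6.27 = 808.8 mm².
F_allow = σ_allow × A = 435.7×808.8 = 352400 N.

F_allow = 352 kN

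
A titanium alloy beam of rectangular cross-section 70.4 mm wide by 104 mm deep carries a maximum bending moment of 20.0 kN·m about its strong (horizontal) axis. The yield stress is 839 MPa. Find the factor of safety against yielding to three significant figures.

Section modulus S = bh²/6 = 70.4×104²/6 = 126900 mm³.
σ = M/S = 2.0000×10^7/126900 = 157.6 MPa.
n = 839/157.6 = 5.324.

n = 5.32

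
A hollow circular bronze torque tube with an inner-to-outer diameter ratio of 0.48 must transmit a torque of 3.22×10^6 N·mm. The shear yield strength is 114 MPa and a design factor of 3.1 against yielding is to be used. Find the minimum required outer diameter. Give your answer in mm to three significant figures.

τ_allow = 114/3.1 = 36.77 MPa.
For a hollow shaft τ = 16T/[πd_o³(1−k⁴)] with k = 0.48, so 1−k⁴ = 0.9469.
d_o³ = 16T/[π τ_allow (1−k⁴)] = 16×3220000/(π×36.77×0.9469) = 470900 mm³.
d_o = 77.80 mm.

d_o = 77.8 mm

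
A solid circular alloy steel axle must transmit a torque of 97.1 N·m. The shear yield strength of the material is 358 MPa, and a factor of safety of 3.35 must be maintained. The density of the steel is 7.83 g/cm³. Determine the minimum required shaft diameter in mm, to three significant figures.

d = 16.7 mm

Allowable shear stress τ_allow = 358/3.35 = 106.9 MPa.
For a solid shaft τ = 16T/(πd³), so d³ = 16T/(π τ_allow) = 16×97100/(π×106.9) = 4628 mm³.
d = (4628)^(1/3) = 16.66 mm.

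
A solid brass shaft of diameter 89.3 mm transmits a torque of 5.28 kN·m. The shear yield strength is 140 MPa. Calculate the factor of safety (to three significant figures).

τ = 16T/(πd³) = 16×5280000/(π×89.3³) = 37.76 MPa.
n = τ_limit/τ = 140/37.76 = 3.707.

n = 3.71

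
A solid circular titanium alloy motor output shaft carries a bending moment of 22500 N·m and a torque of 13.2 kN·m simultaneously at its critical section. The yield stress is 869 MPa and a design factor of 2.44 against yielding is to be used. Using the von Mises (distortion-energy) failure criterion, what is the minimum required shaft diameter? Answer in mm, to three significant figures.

σ_allow = σ_y/n = 869/2.44 = 356.1 MPa.
For a solid shaft σ_b = 32M/(πd³) and τ = 16T/(πd³), so the von Mises stress is σ' = (16/πd³)·√(4M²+3T²).
√(4M²+3T²) = √(4×(2.250×10^7)² + 3×(1.320×10^7)²) = 5.047×10^7 N·mm.
d³ = 16×5.047×10^7/(π×356.1) = 721800 mm³.
d = 89.70 mm.

d = 89.7 mm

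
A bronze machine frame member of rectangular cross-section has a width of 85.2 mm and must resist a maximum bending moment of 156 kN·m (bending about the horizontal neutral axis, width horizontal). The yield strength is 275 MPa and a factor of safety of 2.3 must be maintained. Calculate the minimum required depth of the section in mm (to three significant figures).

σ_allow = 275/2.3 = 119.6 MPa.
For a rectangular section σ = 6M/(bh²), so h² = 6M/(b σ_allow) = 6×1.5600×10^8/(85.2×119.6) = 91880 mm².
h = 303.1 mm.

h = 303 mm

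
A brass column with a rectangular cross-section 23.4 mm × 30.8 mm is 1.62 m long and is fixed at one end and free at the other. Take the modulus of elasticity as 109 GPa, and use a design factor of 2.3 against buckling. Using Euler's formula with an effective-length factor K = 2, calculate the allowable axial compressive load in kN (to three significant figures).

P_allow = 1.47 kN

Buckling occurs about the weak axis: I_min = h·b³/12 = 30.8×23.4³/12 = 32890 mm⁴ (b = 23.4 mm is the smaller dimension).
Effective length L_e = KL = 2×1.62 m = 3240 mm.
Euler critical load P_cr = π²EI/L_e² = π²×109000×32890/3240² = 3370 N.
P_allow = P_cr/n = 3370/2.3 = 1465 N.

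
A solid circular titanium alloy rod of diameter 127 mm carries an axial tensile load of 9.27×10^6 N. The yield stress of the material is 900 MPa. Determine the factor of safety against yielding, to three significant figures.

n = 1.23

A = πd²/4 = 12670 mm².
σ = F/A = 9270000/12670 = 731.8 MPa.
n = 900/731.8 = 1.230.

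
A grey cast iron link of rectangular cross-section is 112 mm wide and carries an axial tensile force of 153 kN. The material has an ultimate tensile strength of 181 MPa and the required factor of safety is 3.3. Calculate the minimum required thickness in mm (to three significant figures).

σ_allow = 181/3.3 = 54.85 MPa.
Required area A = F/σ_allow = 153000/54.85 = 2790 mm².
t = A/w = 2790/112 = 24.91 mm.

t = 24.9 mm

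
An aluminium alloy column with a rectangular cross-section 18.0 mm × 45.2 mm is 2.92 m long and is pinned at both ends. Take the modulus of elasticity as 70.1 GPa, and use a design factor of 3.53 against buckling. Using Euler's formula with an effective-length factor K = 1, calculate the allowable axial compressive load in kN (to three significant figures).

Buckling occurs about the weak axis: I_min = h·b³/12 = 45.2×18.0³/12 = 21970 mm⁴ (b = 18.0 mm is the smaller dimension).
Effective length L_e = KL = 1×2.92 m = 2920 mm.
Euler critical load P_cr = π²EI/L_e² = π²×70100×21970/2920² = 1782 N.
P_allow = P_cr/n = 1782/3.53 = 505.0 N.

P_allow = 0.505 kN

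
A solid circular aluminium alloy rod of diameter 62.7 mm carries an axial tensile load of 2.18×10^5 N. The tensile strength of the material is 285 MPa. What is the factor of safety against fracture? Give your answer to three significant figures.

A = πd²/4 = 3088 mm².
σ = F/A = 218000/3088 = 70.60 MPa.
n = 285/70.60 = 4.037.

n = 4.04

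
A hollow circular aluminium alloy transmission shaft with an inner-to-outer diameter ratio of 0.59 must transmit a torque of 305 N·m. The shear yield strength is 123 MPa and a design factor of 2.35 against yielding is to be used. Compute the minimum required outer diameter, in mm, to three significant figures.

τ_allow = 123/2.35 = 52.34 MPa.
For a hollow shaft τ = 16T/[πd_o³(1−k⁴)] with k = 0.59, so 1−k⁴ = 0.8788.
d_o³ = 16T/[π τ_allow (1−k⁴)] = 16×305000/(π×52.34×0.8788) = 33770 mm³.
d_o = 32.32 mm.

d_o = 32.3 mm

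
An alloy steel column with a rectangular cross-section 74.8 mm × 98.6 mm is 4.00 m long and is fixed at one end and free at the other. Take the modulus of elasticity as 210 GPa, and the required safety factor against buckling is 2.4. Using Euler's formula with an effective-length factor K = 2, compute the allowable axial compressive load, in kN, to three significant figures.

Buckling occurs about the weak axis: I_min = h·b³/12 = 98.6×74.8³/12 = 3.439×10^6 mm⁴ (b = 74.8 mm is the smaller dimension).
Effective length L_e = KL = 2×4.00 m = 8000 mm.
Euler critical load P_cr = π²EI/L_e² = π²×210000×3.439×10^6/8000² = 111400 N.
P_allow = P_cr/n = 111400/2.4 = 46400 N.

P_allow = 46.4 kN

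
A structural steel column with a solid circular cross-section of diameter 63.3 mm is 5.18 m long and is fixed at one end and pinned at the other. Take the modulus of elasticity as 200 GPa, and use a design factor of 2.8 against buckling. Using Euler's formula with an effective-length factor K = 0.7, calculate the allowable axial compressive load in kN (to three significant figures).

I = πd⁴/64 = π×63.3⁴/64 = 788100 mm⁴.
Effective length L_e = KL = 0.7×5.18 m = 3626 mm.
Euler critical load P_cr = π²EI/L_e² = π²×200000×788100/3626² = 118300 N.
P_allow = P_cr/n = 118300/2.8 = 42260 N.

P_allow = 42.3 kN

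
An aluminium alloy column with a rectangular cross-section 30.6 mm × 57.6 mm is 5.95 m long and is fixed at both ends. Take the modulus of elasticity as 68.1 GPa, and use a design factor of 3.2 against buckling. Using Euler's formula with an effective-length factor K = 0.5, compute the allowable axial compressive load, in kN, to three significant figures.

P_allow = 3.26 kN

Buckling occurs about the weak axis: I_min = h·b³/12 = 57.6×30.6³/12 = 137500 mm⁴ (b = 30.6 mm is the smaller dimension).
Effective length L_e = KL = 0.5×5.95 m = 2975 mm.
Euler critical load P_cr = π²EI/L_e² = π²×68100×137500/2975² = 10440 N.
P_allow = P_cr/n = 10440/3.2 = 3264 N.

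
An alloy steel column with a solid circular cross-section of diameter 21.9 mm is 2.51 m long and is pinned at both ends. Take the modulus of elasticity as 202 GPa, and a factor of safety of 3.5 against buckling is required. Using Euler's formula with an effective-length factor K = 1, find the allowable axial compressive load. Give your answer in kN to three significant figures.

P_allow = 1.02 kN

I = πd⁴/64 = π×21.9⁴/64 = 11290 mm⁴.
Effective length L_e = KL = 1×2.51 m = 2510 mm.
Euler critical load P_cr = π²EI/L_e² = π²×202000×11290/2510² = 3573 N.
P_allow = P_cr/n = 3573/3.5 = 1021 N.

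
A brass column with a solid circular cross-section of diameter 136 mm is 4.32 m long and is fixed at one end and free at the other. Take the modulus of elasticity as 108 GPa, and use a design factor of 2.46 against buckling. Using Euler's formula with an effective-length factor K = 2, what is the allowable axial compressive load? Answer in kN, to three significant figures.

I = πd⁴/64 = π×136⁴/64 = 1.679×10^7 mm⁴.
Effective length L_e = KL = 2×4.32 m = 8640 mm.
Euler critical load P_cr = π²EI/L_e² = π²×108000×1.679×10^7/8640² = 239800 N.
P_allow = P_cr/n = 239800/2.46 = 97470 N.

P_allow = 97.5 kN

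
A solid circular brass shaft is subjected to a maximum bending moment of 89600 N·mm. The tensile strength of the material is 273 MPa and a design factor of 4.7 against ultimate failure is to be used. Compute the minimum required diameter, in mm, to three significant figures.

d = 25.0 mm

σ_allow = 273/4.7 = 58.09 MPa.
For a solid circular section σ = 32M/(πd³), so d³ = 32M/(π σ_allow) = 32×89600/(π×58.09) = 15710 mm³.
d = 25.05 mm.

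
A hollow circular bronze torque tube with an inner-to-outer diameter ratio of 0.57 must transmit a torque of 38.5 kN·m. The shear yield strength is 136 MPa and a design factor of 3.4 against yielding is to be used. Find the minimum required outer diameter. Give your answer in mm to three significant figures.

d_o = 176 mm

τ_allow = 136/3.4 = 40.00 MPa.
For a hollow shaft τ = 16T/[πd_o³(1−k⁴)] with k = 0.57, so 1−k⁴ = 0.8944.
d_o³ = 16T/[π τ_allow (1−k⁴)] = 16×3.8500×10^7/(π×40.00×0.8944) = 5.480×10^6 mm³.
d_o = 176.3 mm.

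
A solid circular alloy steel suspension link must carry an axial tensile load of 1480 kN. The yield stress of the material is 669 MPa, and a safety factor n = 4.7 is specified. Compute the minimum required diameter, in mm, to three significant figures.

Allowable stress σ_allow = 669/4.7 = 142.3 MPa.
Required area A = F/σ_allow = 1480000/142.3 = 10400 mm².
A = πd²/4 → d = √(4A/π) = 115.1 mm.

d = 115 mm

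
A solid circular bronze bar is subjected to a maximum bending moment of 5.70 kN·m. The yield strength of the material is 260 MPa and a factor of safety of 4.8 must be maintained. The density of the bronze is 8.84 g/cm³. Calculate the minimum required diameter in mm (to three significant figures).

d = 102 mm

σ_allow = 260/4.8 = 54.17 MPa.
For a solid circular section σ = 32M/(πd³), so d³ = 32M/(π σ_allow) = 32×5700000/(π×54.17) = 1.072×10^6 mm³.
d = 102.3 mm.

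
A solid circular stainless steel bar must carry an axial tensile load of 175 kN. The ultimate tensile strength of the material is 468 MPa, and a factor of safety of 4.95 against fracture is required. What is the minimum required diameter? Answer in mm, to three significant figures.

d = 48.5 mm

Allowable stress σ_allow = 468/4.95 = 94.55 MPa.
Required area A = F/σ_allow = 175000/94.55 = 1851 mm².
A = πd²/4 → d = √(4A/π) = 48.55 mm.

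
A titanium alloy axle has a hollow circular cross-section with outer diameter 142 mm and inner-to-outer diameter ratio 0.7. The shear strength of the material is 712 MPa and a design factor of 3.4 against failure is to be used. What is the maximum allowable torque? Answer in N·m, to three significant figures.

T_allow = 89500 N·m

τ_allow = 712/3.4 = 209.4 MPa.
For a hollow shaft T_allow = τ_allow·πd_o³(1−k⁴)/16 with 1−k⁴ = 0.7599, so πd_o³(1−k⁴)/16 = 427200 mm³.
T_allow = 209.4×427200 = 8.946×10^7 N·mm = 89460 N·m.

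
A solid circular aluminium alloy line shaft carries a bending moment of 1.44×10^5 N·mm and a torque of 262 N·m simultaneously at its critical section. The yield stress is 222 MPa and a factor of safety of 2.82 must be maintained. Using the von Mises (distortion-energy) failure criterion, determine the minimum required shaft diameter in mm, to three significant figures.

σ_allow = σ_y/n = 222/2.82 = 78.72 MPa.
For a solid shaft σ_b = 32M/(πd³) and τ = 16T/(πd³), so the von Mises stress is σ' = (16/πd³)·√(4M²+3T²).
√(4M²+3T²) = √(4×(144000)² + 3×(262000)²) = 537500 N·mm.
d³ = 16×537500/(π×78.72) = 34770 mm³.
d = 32.64 mm.

d = 32.6 mm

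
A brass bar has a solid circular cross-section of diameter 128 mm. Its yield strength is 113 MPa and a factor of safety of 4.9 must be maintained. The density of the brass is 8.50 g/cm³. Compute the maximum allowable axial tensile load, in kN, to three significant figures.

σ_allow = 113/4.9 = 23.06 MPa.
A = πd²/4 = π×128²/4 = 12870 mm².
F_allow = σ_allow × A = 23.06×12870 = 296800 N.

F_allow = 297 kN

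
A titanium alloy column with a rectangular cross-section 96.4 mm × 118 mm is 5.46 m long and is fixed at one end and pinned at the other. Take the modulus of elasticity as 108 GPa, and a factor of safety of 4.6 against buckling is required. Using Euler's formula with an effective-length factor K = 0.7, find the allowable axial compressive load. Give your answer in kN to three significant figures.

Buckling occurs about the weak axis: I_min = h·b³/12 = 118×96.4³/12 = 8.809×10^6 mm⁴ (b = 96.4 mm is the smaller dimension).
Effective length L_e = KL = 0.7×5.46 m = 3822 mm.
Euler critical load P_cr = π²EI/L_e² = π²×108000×8.809×10^6/3822² = 642800 N.
P_allow = P_cr/n = 642800/4.6 = 139700 N.

P_allow = 140 kN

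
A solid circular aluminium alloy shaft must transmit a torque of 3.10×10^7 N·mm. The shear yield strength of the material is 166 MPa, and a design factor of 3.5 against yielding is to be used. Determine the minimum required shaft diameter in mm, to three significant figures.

Allowable shear stress τ_allow = 166/3.5 = 47.43 MPa.
For a solid shaft τ = 16T/(πd³), so d³ = 16T/(π τ_allow) = 16×3.1000×10^7/(π×47.43) = 3.329×10^6 mm³.
d = (3.329×10^6)^(1/3) = 149.3 mm.

d = 149 mm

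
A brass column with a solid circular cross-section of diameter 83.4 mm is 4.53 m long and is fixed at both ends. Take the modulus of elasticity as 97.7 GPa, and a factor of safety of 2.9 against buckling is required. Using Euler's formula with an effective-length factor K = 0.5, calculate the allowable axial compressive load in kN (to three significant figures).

P_allow = 154 kN

I = πd⁴/64 = π×83.4⁴/64 = 2.375×10^6 mm⁴.
Effective length L_e = KL = 0.5×4.53 m = 2265 mm.
Euler critical load P_cr = π²EI/L_e² = π²×97700×2.375×10^6/2265² = 446400 N.
P_allow = P_cr/n = 446400/2.9 = 153900 N.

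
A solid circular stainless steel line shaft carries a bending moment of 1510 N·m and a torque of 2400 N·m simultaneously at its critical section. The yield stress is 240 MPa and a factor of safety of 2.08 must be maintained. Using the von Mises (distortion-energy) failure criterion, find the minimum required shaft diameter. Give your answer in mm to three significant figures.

d = 61.0 mm

σ_allow = σ_y/n = 240/2.08 = 115.4 MPa.
For a solid shaft σ_b = 32M/(πd³) and τ = 16T/(πd³), so the von Mises stress is σ' = (16/πd³)·√(4M²+3T²).
√(4M²+3T²) = √(4×(1.510×10^6)² + 3×(2.400×10^6)²) = 5.138×10^6 N·mm.
d³ = 16×5.138×10^6/(π×115.4) = 226800 mm³.
d = 60.98 mm.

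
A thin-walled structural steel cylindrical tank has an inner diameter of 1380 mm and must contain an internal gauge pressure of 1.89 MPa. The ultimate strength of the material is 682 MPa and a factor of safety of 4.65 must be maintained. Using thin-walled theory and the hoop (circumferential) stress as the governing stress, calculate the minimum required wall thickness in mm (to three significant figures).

t = 8.89 mm

σ_allow = 682/4.65 = 146.7 MPa.
Hoop stress σ_h = pD/(2t), so t = pD/(2σ_allow) = 1.89×1380/(2×146.7) = 8.892 mm.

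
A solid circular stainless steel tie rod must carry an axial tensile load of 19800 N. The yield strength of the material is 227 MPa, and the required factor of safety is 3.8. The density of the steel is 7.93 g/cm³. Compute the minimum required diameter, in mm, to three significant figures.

d = 20.5 mm

Allowable stress σ_allow = 227/3.8 = 59.74 MPa.
Required area A = F/σ_allow = 19800/59.74 = 331.5 mm².
A = πd²/4 → d = √(4A/π) = 20.54 mm.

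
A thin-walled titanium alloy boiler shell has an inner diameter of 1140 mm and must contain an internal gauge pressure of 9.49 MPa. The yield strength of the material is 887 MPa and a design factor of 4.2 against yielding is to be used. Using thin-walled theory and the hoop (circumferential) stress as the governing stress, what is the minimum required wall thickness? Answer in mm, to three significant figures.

σ_allow = 887/4.2 = 211.2 MPa.
Hoop stress σ_h = pD/(2t), so t = pD/(2σ_allow) = 9.49×1140/(2×211.2) = 25.61 mm.

t = 25.6 mm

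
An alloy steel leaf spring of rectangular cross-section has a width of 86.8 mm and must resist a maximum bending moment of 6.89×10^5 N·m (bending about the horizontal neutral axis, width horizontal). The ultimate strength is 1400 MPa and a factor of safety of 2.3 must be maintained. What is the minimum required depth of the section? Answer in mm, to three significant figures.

h = 280 mm

σ_allow = 1400/2.3 = 608.7 MPa.
For a rectangular section σ = 6M/(bh²), so h² = 6M/(b σ_allow) = 6×6.8900×10^8/(86.8×608.7) = 78240 mm².
h = 279.7 mm.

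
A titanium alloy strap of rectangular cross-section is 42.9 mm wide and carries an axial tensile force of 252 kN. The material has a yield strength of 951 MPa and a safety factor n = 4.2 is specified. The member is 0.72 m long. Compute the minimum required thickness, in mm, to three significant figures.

σ_allow = 951/4.2 = 226.4 MPa.
Required area A = F/σ_allow = 252000/226.4 = 1113 mm².
t = A/w = 1113/42.9 = 25.94 mm.

t = 25.9 mm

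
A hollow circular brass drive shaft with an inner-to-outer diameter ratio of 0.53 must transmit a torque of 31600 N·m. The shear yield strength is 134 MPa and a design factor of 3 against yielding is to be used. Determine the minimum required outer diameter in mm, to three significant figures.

τ_allow = 134/3 = 44.67 MPa.
For a hollow shaft τ = 16T/[πd_o³(1−k⁴)] with k = 0.53, so 1−k⁴ = 0.9211.
d_o³ = 16T/[π τ_allow (1−k⁴)] = 16×3.1600×10^7/(π×44.67×0.9211) = 3.912×10^6 mm³.
d_o = 157.6 mm.

d_o = 158 mm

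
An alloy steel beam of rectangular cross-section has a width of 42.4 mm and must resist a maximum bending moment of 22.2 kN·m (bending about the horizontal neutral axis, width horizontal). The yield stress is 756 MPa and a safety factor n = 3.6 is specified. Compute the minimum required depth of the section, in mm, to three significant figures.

σ_allow = 756/3.6 = 210.0 MPa.
For a rectangular section σ = 6M/(bh²), so h² = 6M/(b σ_allow) = 6×2.2200×10^7/(42.4×210.0) = 14960 mm².
h = 122.3 mm.

h = 122 mm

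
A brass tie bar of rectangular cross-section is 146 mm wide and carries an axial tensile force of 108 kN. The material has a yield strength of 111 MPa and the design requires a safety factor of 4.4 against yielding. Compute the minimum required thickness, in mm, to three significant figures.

t = 29.3 mm

σ_allow = 111/4.4 = 25.23 MPa.
Required area A = F/σ_allow = 108000/25.23 = 4281 mm².
t = A/w = 4281/146 = 29.32 mm.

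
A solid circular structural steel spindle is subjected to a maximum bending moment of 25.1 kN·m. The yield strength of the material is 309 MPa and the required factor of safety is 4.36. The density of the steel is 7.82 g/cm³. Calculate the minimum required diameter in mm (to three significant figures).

d = 153 mm

σ_allow = 309/4.36 = 70.87 MPa.
For a solid circular section σ = 32M/(πd³), so d³ = 32M/(π σ_allow) = 32×2.5100×10^7/(π×70.87) = 3.607×10^6 mm³.
d = 153.4 mm.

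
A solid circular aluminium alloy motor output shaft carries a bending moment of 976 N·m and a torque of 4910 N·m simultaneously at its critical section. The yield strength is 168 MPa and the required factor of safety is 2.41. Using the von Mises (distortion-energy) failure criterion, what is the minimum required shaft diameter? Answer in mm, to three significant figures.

σ_allow = σ_y/n = 168/2.41 = 69.71 MPa.
For a solid shaft σ_b = 32M/(πd³) and τ = 16T/(πd³), so the von Mises stress is σ' = (16/πd³)·√(4M²+3T²).
√(4M²+3T²) = √(4×(976000)² + 3×(4.910×10^6)²) = 8.726×10^6 N·mm.
d³ = 16×8.726×10^6/(π×69.71) = 637500 mm³.
d = 86.06 mm.

d = 86.1 mm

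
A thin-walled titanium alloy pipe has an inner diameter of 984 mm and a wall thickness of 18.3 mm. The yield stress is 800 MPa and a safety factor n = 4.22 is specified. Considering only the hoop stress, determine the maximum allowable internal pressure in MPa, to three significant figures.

p_allow = 7.05 MPa

σ_allow = 800/4.22 = 189.6 MPa.
σ_h = pD/(2t) → p_allow = 2σ_allow t/D = 2×189.6×18.3/984 = 7.051 MPa.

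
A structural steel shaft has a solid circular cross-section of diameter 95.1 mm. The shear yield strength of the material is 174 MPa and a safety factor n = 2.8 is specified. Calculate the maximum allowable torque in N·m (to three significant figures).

τ_allow = 174/2.8 = 62.14 MPa.
For a solid shaft T_allow = τ_allow·πd³/16; πd³/16 = π×95.1³/16 = 168900 mm³.
T_allow = 62.14×168900 = 1.049×10^7 N·mm = 10490 N·m.

T_allow = 10500 N·m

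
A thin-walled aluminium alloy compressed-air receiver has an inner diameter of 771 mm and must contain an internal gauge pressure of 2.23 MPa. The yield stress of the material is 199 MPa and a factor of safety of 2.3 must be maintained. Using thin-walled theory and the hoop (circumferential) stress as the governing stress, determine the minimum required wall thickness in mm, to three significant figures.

t = 9.94 mm

σ_allow = 199/2.3 = 86.52 MPa.
Hoop stress σ_h = pD/(2t), so t = pD/(2σ_allow) = 2.23×771/(2×86.52) = 9.936 mm.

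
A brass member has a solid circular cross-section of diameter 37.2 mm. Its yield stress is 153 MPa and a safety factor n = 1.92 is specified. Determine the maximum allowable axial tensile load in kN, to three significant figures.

σ_allow = 153/1.92 = 79.69 MPa.
A = πd²/4 = π×37.2²/4 = 1087 mm².
F_allow = σ_allow × A = 79.69×1087 = 86610 N.

F_allow = 86.6 kN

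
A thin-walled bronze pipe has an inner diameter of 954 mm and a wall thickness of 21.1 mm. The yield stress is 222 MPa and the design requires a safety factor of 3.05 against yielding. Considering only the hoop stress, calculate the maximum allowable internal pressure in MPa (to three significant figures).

σ_allow = 222/3.05 = 72.79 MPa.
σ_h = pD/(2t) → p_allow = 2σ_allow t/D = 2×72.79×21.1/954 = 3.220 MPa.

p_allow = 3.22 MPa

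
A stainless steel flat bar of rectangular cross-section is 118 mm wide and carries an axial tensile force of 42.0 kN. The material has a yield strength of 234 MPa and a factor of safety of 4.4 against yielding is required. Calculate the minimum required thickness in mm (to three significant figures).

σ_allow = 234/4.4 = 53.18 MPa.
Required area A = F/σ_allow = 42000/53.18 = 789.7 mm².
t = A/w = 789.7/118 = 6.693 mm.

t = 6.69 mm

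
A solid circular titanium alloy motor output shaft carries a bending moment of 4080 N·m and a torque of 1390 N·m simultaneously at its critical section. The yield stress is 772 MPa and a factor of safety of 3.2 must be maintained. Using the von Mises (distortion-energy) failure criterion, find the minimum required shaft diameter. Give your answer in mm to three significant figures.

σ_allow = σ_y/n = 772/3.2 = 241.2 MPa.
For a solid shaft σ_b = 32M/(πd³) and τ = 16T/(πd³), so the von Mises stress is σ' = (16/πd³)·√(4M²+3T²).
√(4M²+3T²) = √(4×(4.080×10^6)² + 3×(1.390×10^6)²) = 8.508×10^6 N·mm.
d³ = 16×8.508×10^6/(π×241.2) = 179600 mm³.
d = 56.42 mm.

d = 56.4 mm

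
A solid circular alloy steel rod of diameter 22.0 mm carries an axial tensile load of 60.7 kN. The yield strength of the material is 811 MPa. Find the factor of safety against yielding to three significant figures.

A = πd²/4 = 380.1 mm².
σ = F/A = 60700/380.1 = 159.7 MPa.
n = 811/159.7 = 5.079.

n = 5.08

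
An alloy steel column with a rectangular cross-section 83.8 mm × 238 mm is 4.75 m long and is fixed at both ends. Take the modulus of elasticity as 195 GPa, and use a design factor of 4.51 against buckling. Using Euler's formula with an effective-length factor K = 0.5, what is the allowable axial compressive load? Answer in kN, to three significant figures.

Buckling occurs about the weak axis: I_min = h·b³/12 = 238×83.8³/12 = 1.167×10^7 mm⁴ (b = 83.8 mm is the smaller dimension).
Effective length L_e = KL = 0.5×4.75 m = 2375 mm.
Euler critical load P_cr = π²EI/L_e² = π²×195000×1.167×10^7/2375² = 3.982×10^6 N.
P_allow = P_cr/n = 3.982×10^6/4.51 = 883000 N.

P_allow = 883 kN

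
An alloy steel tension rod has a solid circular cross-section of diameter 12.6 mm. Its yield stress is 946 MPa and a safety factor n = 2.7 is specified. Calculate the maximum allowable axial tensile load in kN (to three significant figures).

F_allow = 43.7 kN

σ_allow = 946/2.7 = 350.4 MPa.
A = πd²/4 = π×12.6²/4 = 124.7 mm².
F_allow = σ_allow × A = 350.4×124.7 = 43690 N.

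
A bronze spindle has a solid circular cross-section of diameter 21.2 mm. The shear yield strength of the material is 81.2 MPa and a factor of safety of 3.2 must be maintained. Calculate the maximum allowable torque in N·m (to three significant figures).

τ_allow = 81.2/3.2 = 25.38 MPa.
For a solid shaft T_allow = τ_allow·πd³/16; πd³/16 = π×21.2³/16 = 1871 mm³.
T_allow = 25.38×1871 = 47470 N·mm = 47.47 N·m.

T_allow = 47.5 N·m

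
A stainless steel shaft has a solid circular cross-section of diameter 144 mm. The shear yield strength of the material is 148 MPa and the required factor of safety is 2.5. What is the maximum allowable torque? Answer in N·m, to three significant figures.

T_allow = 34700 N·m

τ_allow = 148/2.5 = 59.20 MPa.
For a solid shaft T_allow = τ_allow·πd³/16; πd³/16 = π×144³/16 = 586300 mm³.
T_allow = 59.20×586300 = 3.471×10^7 N·mm = 34710 N·m.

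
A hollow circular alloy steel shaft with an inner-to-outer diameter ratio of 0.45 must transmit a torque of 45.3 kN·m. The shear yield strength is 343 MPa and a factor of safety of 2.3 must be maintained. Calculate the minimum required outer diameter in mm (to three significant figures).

d_o = 117 mm

τ_allow = 343/2.3 = 149.1 MPa.
For a hollow shaft τ = 16T/[πd_o³(1−k⁴)] with k = 0.45, so 1−k⁴ = 0.9590.
d_o³ = 16T/[π τ_allow (1−k⁴)] = 16×4.5300×10^7/(π×149.1×0.9590) = 1.613×10^6 mm³.
d_o = 117.3 mm.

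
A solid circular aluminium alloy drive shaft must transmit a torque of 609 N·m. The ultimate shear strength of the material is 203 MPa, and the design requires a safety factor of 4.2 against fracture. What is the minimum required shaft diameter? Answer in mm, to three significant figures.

d = 40.0 mm

Allowable shear stress τ_allow = 203/4.2 = 48.33 MPa.
For a solid shaft τ = 16T/(πd³), so d³ = 16T/(π τ_allow) = 16×609000/(π×48.33) = 64170 mm³.
d = (64170)^(1/3) = 40.04 mm.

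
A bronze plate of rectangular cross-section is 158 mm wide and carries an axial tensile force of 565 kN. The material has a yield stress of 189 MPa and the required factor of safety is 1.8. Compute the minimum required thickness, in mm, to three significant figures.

t = 34.1 mm

σ_allow = 189/1.8 = 105.0 MPa.
Required area A = F/σ_allow = 565000/105.0 = 5381 mm².
t = A/w = 5381/158 = 34.06 mm.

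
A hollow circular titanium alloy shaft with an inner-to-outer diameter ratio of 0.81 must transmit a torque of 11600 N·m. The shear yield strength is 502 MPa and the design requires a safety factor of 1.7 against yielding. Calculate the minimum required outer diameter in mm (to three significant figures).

d_o = 70.6 mm

τ_allow = 502/1.7 = 295.3 MPa.
For a hollow shaft τ = 16T/[πd_o³(1−k⁴)] with k = 0.81, so 1−k⁴ = 0.5695.
d_o³ = 16T/[π τ_allow (1−k⁴)] = 16×1.1600×10^7/(π×295.3×0.5695) = 351300 mm³.
d_o = 70.56 mm.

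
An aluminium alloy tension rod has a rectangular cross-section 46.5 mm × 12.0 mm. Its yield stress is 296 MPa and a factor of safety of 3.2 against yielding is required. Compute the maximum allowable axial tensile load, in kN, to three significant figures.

F_allow = 51.6 kN

σ_allow = 296/3.2 = 92.50 MPa.
A = 46.5×12.0 = 558.0 mm².
F_allow = σ_allow × A = 92.50×558.0 = 51620 N.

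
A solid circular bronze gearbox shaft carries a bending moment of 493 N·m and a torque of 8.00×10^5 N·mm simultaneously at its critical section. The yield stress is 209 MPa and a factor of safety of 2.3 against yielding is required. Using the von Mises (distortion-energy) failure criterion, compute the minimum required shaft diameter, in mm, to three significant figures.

σ_allow = σ_y/n = 209/2.3 = 90.87 MPa.
For a solid shaft σ_b = 32M/(πd³) and τ = 16T/(πd³), so the von Mises stress is σ' = (16/πd³)·√(4M²+3T²).
√(4M²+3T²) = √(4×(493000)² + 3×(800000)²) = 1.701×10^6 N·mm.
d³ = 16×1.701×10^6/(π×90.87) = 95320 mm³.
d = 45.68 mm.

d = 45.7 mm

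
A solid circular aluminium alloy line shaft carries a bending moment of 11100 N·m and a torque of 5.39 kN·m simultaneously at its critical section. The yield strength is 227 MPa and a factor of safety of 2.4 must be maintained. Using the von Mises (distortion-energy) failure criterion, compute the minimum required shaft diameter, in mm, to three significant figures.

σ_allow = σ_y/n = 227/2.4 = 94.58 MPa.
For a solid shaft σ_b = 32M/(πd³) and τ = 16T/(πd³), so the von Mises stress is σ' = (16/πd³)·√(4M²+3T²).
√(4M²+3T²) = √(4×(1.110×10^7)² + 3×(5.390×10^6)²) = 2.408×10^7 N·mm.
d³ = 16×2.408×10^7/(π×94.58) = 1.297×10^6 mm³.
d = 109.0 mm.

d = 109 mm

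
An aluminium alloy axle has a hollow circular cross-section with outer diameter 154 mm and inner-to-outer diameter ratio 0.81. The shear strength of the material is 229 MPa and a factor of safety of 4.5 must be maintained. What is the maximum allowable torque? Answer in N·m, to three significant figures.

T_allow = 20800 N·m

τ_allow = 229/4.5 = 50.89 MPa.
For a hollow shaft T_allow = τ_allow·πd_o³(1−k⁴)/16 with 1−k⁴ = 0.5695, so πd_o³(1−k⁴)/16 = 408400 mm³.
T_allow = 50.89×408400 = 2.078×10^7 N·mm = 20780 N·m.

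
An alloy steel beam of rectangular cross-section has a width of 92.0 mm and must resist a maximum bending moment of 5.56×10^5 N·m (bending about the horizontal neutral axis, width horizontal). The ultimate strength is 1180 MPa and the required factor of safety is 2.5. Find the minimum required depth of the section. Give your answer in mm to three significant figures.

σ_allow = 1180/2.5 = 472.0 MPa.
For a rectangular section σ = 6M/(bh²), so h² = 6M/(b σ_allow) = 6×5.5600×10^8/(92.0×472.0) = 76820 mm².
h = 277.2 mm.

h = 277 mm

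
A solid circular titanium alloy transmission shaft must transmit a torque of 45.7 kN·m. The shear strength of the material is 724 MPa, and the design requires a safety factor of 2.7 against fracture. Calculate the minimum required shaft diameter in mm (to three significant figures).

d = 95.4 mm

Allowable shear stress τ_allow = 724/2.7 = 268.1 MPa.
For a solid shaft τ = 16T/(πd³), so d³ = 16T/(π τ_allow) = 16×4.5700×10^7/(π×268.1) = 868000 mm³.
d = (868000)^(1/3) = 95.39 mm.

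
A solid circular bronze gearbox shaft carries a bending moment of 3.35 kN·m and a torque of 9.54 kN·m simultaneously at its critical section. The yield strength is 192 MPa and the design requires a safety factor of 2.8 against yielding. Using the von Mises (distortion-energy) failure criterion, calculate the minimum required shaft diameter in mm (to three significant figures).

σ_allow = σ_y/n = 192/2.8 = 68.57 MPa.
For a solid shaft σ_b = 32M/(πd³) and τ = 16T/(πd³), so the von Mises stress is σ' = (16/πd³)·√(4M²+3T²).
√(4M²+3T²) = √(4×(3.350×10^6)² + 3×(9.540×10^6)²) = 1.783×10^7 N·mm.
d³ = 16×1.783×10^7/(π×68.57) = 1.324×10^6 mm³.
d = 109.8 mm.

d = 110 mm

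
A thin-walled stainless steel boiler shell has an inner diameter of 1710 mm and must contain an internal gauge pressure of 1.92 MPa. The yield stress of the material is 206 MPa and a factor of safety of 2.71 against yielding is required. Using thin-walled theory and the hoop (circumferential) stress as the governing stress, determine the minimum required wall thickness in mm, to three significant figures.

t = 21.6 mm

σ_allow = 206/2.71 = 76.01 MPa.
Hoop stress σ_h = pD/(2t), so t = pD/(2σ_allow) = 1.92×1710/(2×76.01) = 21.60 mm.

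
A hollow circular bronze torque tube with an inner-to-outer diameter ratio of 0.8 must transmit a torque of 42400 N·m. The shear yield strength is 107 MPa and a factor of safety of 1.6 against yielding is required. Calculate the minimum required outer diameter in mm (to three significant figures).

τ_allow = 107/1.6 = 66.88 MPa.
For a hollow shaft τ = 16T/[πd_o³(1−k⁴)] with k = 0.8, so 1−k⁴ = 0.5904.
d_o³ = 16T/[π τ_allow (1−k⁴)] = 16×4.2400×10^7/(π×66.88×0.5904) = 5.469×10^6 mm³.
d_o = 176.2 mm.

d_o = 176 mm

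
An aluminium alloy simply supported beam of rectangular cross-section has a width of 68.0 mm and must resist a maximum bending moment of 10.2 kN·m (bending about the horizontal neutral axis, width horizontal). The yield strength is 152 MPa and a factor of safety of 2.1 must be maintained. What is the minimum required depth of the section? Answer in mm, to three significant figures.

σ_allow = 152/2.1 = 72.38 MPa.
For a rectangular section σ = 6M/(bh²), so h² = 6M/(b σ_allow) = 6×1.0200×10^7/(68.0×72.38) = 12430 mm².
h = 111.5 mm.

h = 112 mm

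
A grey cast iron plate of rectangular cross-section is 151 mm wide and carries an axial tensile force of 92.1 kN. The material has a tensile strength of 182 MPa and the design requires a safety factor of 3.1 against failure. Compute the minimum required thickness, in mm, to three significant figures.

t = 10.4 mm

σ_allow = 182/3.1 = 58.71 MPa.
Required area A = F/σ_allow = 92100/58.71 = 1569 mm².
t = A/w = 1569/151 = 10.39 mm.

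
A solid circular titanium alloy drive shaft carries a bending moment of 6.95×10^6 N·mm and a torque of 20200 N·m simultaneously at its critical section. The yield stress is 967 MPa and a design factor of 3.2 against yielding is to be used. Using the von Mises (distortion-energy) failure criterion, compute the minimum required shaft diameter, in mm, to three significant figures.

σ_allow = σ_y/n = 967/3.2 = 302.2 MPa.
For a solid shaft σ_b = 32M/(πd³) and τ = 16T/(πd³), so the von Mises stress is σ' = (16/πd³)·√(4M²+3T²).
√(4M²+3T²) = √(4×(6.950×10^6)² + 3×(2.020×10^7)²) = 3.765×10^7 N·mm.
d³ = 16×3.765×10^7/(π×302.2) = 634500 mm³.
d = 85.93 mm.

d = 85.9 mm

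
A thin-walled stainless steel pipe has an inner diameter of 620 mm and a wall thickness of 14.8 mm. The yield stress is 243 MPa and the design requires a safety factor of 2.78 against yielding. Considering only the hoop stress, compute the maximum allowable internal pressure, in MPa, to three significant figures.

p_allow = 4.17 MPa

σ_allow = 243/2.78 = 87.41 MPa.
σ_h = pD/(2t) → p_allow = 2σ_allow t/D = 2×87.41×14.8/620 = 4.173 MPa.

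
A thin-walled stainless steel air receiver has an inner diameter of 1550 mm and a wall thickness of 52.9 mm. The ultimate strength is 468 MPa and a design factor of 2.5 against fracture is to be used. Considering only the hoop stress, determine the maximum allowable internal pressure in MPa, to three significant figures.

p_allow = 12.8 MPa

σ_allow = 468/2.5 = 187.2 MPa.
σ_h = pD/(2t) → p_allow = 2σ_allow t/D = 2×187.2×52.9/1550 = 12.78 MPa.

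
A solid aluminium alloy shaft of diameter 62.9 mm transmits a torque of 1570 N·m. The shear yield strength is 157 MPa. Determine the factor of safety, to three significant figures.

n = 4.89

τ = 16T/(πd³) = 16×1570000/(π×62.9³) = 32.13 MPa.
n = τ_limit/τ = 157/32.13 = 4.886.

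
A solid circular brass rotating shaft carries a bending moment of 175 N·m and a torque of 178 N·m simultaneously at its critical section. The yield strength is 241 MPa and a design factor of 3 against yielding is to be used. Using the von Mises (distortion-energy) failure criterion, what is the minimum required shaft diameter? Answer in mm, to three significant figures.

d = 30.9 mm

σ_allow = σ_y/n = 241/3 = 80.33 MPa.
For a solid shaft σ_b = 32M/(πd³) and τ = 16T/(πd³), so the von Mises stress is σ' = (16/πd³)·√(4M²+3T²).
√(4M²+3T²) = √(4×(175000)² + 3×(178000)²) = 466400 N·mm.
d³ = 16×466400/(π×80.33) = 29570 mm³.
d = 30.92 mm.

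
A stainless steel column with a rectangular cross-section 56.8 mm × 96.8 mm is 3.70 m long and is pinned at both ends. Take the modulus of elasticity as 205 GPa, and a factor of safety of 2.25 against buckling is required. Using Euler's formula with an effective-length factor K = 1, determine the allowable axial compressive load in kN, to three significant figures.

Buckling occurs about the weak axis: I_min = h·b³/12 = 96.8×56.8³/12 = 1.478×10^6 mm⁴ (b = 56.8 mm is the smaller dimension).
Effective length L_e = KL = 1×3.70 m = 3700 mm.
Euler critical load P_cr = π²EI/L_e² = π²×205000×1.478×10^6/3700² = 218500 N.
P_allow = P_cr/n = 218500/2.25 = 97100 N.

P_allow = 97.1 kN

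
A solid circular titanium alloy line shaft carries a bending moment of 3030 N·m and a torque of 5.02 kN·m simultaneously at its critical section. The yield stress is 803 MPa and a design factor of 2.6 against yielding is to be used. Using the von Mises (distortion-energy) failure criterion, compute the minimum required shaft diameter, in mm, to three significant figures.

d = 55.9 mm

σ_allow = σ_y/n = 803/2.6 = 308.8 MPa.
For a solid shaft σ_b = 32M/(πd³) and τ = 16T/(πd³), so the von Mises stress is σ' = (16/πd³)·√(4M²+3T²).
√(4M²+3T²) = √(4×(3.030×10^6)² + 3×(5.020×10^6)²) = 1.060×10^7 N·mm.
d³ = 16×1.060×10^7/(π×308.8) = 174800 mm³.
d = 55.91 mm.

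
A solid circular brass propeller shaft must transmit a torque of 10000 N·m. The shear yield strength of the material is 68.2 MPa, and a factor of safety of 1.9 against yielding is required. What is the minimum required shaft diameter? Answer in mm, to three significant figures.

d = 112 mm

Allowable shear stress τ_allow = 68.2/1.9 = 35.89 MPa.
For a solid shaft τ = 16T/(πd³), so d³ = 16T/(π τ_allow) = 16×1.0000×10^7/(π×35.89) = 1.419×10^6 mm³.
d = (1.419×10^6)^(1/3) = 112.4 mm.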